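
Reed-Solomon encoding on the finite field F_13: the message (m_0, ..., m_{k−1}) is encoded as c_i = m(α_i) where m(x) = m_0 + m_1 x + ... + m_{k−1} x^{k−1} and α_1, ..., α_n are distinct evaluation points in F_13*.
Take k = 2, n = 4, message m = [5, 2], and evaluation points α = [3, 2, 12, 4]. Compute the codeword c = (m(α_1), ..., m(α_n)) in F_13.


c = [11, 9, 3, 0]

Message polynomial: m(x) = 5 + 2·x (mod 13).
For each evaluation point α_i, compute m(α_i) mod 13:
  α_1 = 3: Horner steps 2 → 11, so m(3) = 11.
  α_2 = 2: Horner steps 2 → 9, so m(2) = 9.
  α_3 = 12: Horner steps 2 → 3, so m(12) = 3.
  α_4 = 4: Horner steps 2 → 0, so m(4) = 0.
Codeword c = [11, 9, 3, 0] ∈ F_13^4.


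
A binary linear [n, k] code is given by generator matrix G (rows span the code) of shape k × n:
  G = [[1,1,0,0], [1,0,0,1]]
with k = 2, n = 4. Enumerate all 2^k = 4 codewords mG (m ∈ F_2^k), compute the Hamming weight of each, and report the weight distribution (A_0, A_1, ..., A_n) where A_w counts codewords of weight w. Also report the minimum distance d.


Weight distribution: A_0 = 1, A_2 = 3. Minimum distance d = 2.

Enumerate all 2^2 = 4 messages m ∈ F_2^2.
For each, compute codeword c = mG in F_2^4, then tally its weight.
  m = 00 → c = 0000, weight = 0.
  m = 10 → c = 1100, weight = 2.
  m = 01 → c = 1001, weight = 2.
  m = 11 → c = 0101, weight = 2.
Tally weights:
  weight 0: 1 codewords.
  weight 2: 3 codewords.
Minimum distance d = smallest w > 0 with A_w > 0 = 2.
Sanity: Σ A_w = 4 = 2^2 = 4 ✓.


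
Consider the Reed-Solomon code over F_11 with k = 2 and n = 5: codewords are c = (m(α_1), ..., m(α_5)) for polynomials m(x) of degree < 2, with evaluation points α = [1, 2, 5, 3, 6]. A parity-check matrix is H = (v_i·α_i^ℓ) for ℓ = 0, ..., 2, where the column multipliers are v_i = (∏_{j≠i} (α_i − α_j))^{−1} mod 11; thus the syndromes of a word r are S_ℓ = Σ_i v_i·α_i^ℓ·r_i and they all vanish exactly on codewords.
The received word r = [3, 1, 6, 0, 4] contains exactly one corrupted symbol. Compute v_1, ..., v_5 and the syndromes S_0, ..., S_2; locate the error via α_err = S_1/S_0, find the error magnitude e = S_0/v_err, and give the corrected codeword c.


S = (1, 3, 9), error at position 4, error magnitude e = 1, c = [3, 1, 6, 10, 4].

Step 1: column multipliers v_i = (∏_{j≠i}(α_i − α_j))^{−1} mod 11.
  i = 1 (α = 1): (1−2)(1−5)(1−3)(1−6) = (−1)·(−4)·(−2)·(−5) = 40 ≡ 7, so v_1 = 7^{−1} = 8 (mod 11).
  i = 2 (α = 2): (2−1)(2−5)(2−3)(2−6) = 1·(−3)·(−1)·(−4) = −12 ≡ 10, so v_2 = 10^{−1} = 10 (mod 11).
  i = 3 (α = 5): (5−1)(5−2)(5−3)(5−6) = 4·3·2·(−1) = −24 ≡ 9, so v_3 = 9^{−1} = 5 (mod 11).
  i = 4 (α = 3): (3−1)(3−2)(3−5)(3−6) = 2·1·(−2)·(−3) = 12 ≡ 1, so v_4 = 1^{−1} = 1 (mod 11).
  i = 5 (α = 6): (6−1)(6−2)(6−5)(6−3) = 5·4·1·3 = 60 ≡ 5, so v_5 = 5^{−1} = 9 (mod 11).
  v = [8, 10, 5, 1, 9].
Step 2: syndromes of r = [3, 1, 6, 0, 4] (all sums mod 11).
  S_0 = Σ v_i r_i = 8·3 + 10·1 + 5·6 + 1·0 + 9·4 = 100 ≡ 1.
  S_1 = Σ v_i α_i r_i = 8·1·3 + 10·2·1 + 5·5·6 + 1·3·0 + 9·6·4 = 410 ≡ 3.
  α_i^2 mod 11 = [1, 4, 3, 9, 3].
  S_2 = Σ v_i α_i^2 r_i = 8·1·3 + 10·4·1 + 5·3·6 + 1·9·0 + 9·3·4 = 262 ≡ 9.
  S = (1, 3, 9) ≠ 0, so r is not a codeword (an error is present).
Step 3: locate the error. For a single error e at position i, S_ℓ = v_i·e·α_i^ℓ, so α_err = S_1/S_0.
  S_0^{−1} = 1^{−1} = 1 (mod 11), so α_err = 3·1 = 3 ≡ 3 = α_4. Error position i = 4.
  Consistency check: S_2/S_1 = 9·4 = 36 ≡ 3 = α_err ✓ (single-error assumption holds).
Step 4: error magnitude e = S_0/v_4 = S_0·∏_{j≠4}(α_4 − α_j) = 1·1 = 1 ≡ 1 (mod 11).
Step 5: correct position 4: c_4 = r_4 − e = 0 − 1 ≡ 10 (mod 11). Hence c = [3, 1, 6, 10, 4].
  Check: interpolating c through the α_i gives m(x) = 5 + 9·x (degree < 2) with m(α_i) = c_i for every i, so c is indeed a codeword.


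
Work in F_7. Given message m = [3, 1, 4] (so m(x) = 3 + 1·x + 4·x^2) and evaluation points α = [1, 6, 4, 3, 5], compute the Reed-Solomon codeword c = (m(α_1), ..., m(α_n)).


c = [1, 6, 1, 0, 3]

Message polynomial: m(x) = 3 + 1·x + 4·x^2 (mod 7).
For each evaluation point α_i, compute m(α_i) mod 7:
  α_1 = 1: Horner steps 4 → 5 → 1, so m(1) = 1.
  α_2 = 6: Horner steps 4 → 4 → 6, so m(6) = 6.
  α_3 = 4: Horner steps 4 → 3 → 1, so m(4) = 1.
  α_4 = 3: Horner steps 4 → 6 → 0, so m(3) = 0.
  α_5 = 5: Horner steps 4 → 0 → 3, so m(5) = 3.
Codeword c = [1, 6, 1, 0, 3] ∈ F_7^5.


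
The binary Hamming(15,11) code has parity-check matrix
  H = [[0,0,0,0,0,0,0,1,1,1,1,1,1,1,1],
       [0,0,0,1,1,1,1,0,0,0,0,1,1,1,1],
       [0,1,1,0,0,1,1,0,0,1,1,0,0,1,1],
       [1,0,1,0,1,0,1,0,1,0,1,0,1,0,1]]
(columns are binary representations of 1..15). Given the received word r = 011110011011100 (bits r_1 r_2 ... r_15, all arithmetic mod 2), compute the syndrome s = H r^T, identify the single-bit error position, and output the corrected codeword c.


s = (1, 0, 1, 1)^T, error position = 11, corrected codeword c = 011110011001100

Compute s = H r^T mod 2 one row at a time:
  s_1 = 1 + 1 + 0 + 1 + 1 + 1 + 0 + 0 = 5 ≡ 1 (mod 2).
  s_2 = 1 + 1 + 0 + 0 + 1 + 1 + 0 + 0 = 4 ≡ 0 (mod 2).
  s_3 = 1 + 1 + 0 + 0 + 0 + 1 + 0 + 0 = 3 ≡ 1 (mod 2).
  s_4 = 0 + 1 + 1 + 0 + 1 + 1 + 1 + 0 = 5 ≡ 1 (mod 2).
s = (1, 0, 1, 1)^T — this equals column 11 of H (binary 1011), so error is at position 11.
Correct: flip bit 11 of r = 011110011011100 to get c = 011110011001100.


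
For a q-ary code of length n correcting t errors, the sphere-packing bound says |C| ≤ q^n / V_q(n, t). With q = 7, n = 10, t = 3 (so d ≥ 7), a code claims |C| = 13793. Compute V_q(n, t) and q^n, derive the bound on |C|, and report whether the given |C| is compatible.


V_q(n, t) = 27601, q^n = 282475249, Hamming bound = 10234, |C| = 13793 > bound (violated).

Step 1: Compute V_q(n, t) = Σ_{j=0}^3 C(n, j) (q−1)^j.
  j = 0: C(10,0)·(6)^0 = 1·1 = 1.
  j = 1: C(10,1)·(6)^1 = 10·6 = 60.
  j = 2: C(10,2)·(6)^2 = 45·36 = 1620.
  j = 3: C(10,3)·(6)^3 = 120·216 = 25920.
  V_q(n, t) = 1 + 60 + 1620 + 25920 = 27601.
Step 2: q^n = 7^10 = 282475249.
Step 3: Hamming bound ⌊q^n / V_q(n,t)⌋ = ⌊282475249/27601⌋ = 10234.
Step 4: Compare |C| = 13793 to 10234: violated.
The claimed |C| lies above the Hamming bound, so no 7-ary code of length 10 with d ≥ 7 can have 13793 codewords.


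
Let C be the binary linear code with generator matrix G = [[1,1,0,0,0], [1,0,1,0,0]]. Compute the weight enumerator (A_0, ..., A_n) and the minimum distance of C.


Weight distribution: A_0 = 1, A_2 = 3. Minimum distance d = 2.

Enumerate all 2^2 = 4 messages m ∈ F_2^2.
For each, compute codeword c = mG in F_2^5, then tally its weight.
  m = 00 → c = 00000, weight = 0.
  m = 10 → c = 11000, weight = 2.
  m = 01 → c = 10100, weight = 2.
  m = 11 → c = 01100, weight = 2.
Tally weights:
  weight 0: 1 codewords.
  weight 2: 3 codewords.
Minimum distance d = smallest w > 0 with A_w > 0 = 2.
Sanity: Σ A_w = 4 = 2^2 = 4 ✓.


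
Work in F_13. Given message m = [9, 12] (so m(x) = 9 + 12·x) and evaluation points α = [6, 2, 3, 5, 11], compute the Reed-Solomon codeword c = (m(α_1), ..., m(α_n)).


c = [3, 7, 6, 4, 11]

Message polynomial: m(x) = 9 + 12·x (mod 13).
For each evaluation point α_i, compute m(α_i) mod 13:
  α_1 = 6: Horner steps 12 → 3, so m(6) = 3.
  α_2 = 2: Horner steps 12 → 7, so m(2) = 7.
  α_3 = 3: Horner steps 12 → 6, so m(3) = 6.
  α_4 = 5: Horner steps 12 → 4, so m(5) = 4.
  α_5 = 11: Horner steps 12 → 11, so m(11) = 11.
Codeword c = [3, 7, 6, 4, 11] ∈ F_13^5.


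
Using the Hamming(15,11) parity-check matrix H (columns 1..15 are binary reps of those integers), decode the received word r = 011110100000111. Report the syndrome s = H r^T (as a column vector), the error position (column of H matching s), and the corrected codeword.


s = (1, 0, 1, 1)^T, error position = 11, corrected codeword c = 011110100010111

Compute s = H r^T mod 2 one row at a time:
  s_1 = 0 + 0 + 0 + 0 + 0 + 1 + 1 + 1 = 3 ≡ 1 (mod 2).
  s_2 = 1 + 1 + 0 + 1 + 0 + 1 + 1 + 1 = 6 ≡ 0 (mod 2).
  s_3 = 1 + 1 + 0 + 1 + 0 + 0 + 1 + 1 = 5 ≡ 1 (mod 2).
  s_4 = 0 + 1 + 1 + 1 + 0 + 0 + 1 + 1 = 5 ≡ 1 (mod 2).
s = (1, 0, 1, 1)^T — this equals column 11 of H (binary 1011), so error is at position 11.
Correct: flip bit 11 of r = 011110100000111 to get c = 011110100010111.


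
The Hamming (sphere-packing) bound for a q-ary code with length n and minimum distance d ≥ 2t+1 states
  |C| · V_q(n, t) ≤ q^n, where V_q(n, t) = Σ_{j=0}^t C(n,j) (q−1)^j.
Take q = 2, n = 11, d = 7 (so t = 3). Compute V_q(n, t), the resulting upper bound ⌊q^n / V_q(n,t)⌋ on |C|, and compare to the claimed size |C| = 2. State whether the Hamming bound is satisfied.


V_q(n, t) = 232, q^n = 2048, Hamming bound = 8, |C| = 2 ≤ bound (satisfied).

Step 1: Compute V_q(n, t) = Σ_{j=0}^3 C(n, j) (q−1)^j.
  j = 0: C(11,0)·(1)^0 = 1·1 = 1.
  j = 1: C(11,1)·(1)^1 = 11·1 = 11.
  j = 2: C(11,2)·(1)^2 = 55·1 = 55.
  j = 3: C(11,3)·(1)^3 = 165·1 = 165.
  V_q(n, t) = 1 + 11 + 55 + 165 = 232.
Step 2: q^n = 2^11 = 2048.
Step 3: Hamming bound ⌊q^n / V_q(n,t)⌋ = ⌊2048/232⌋ = 8.
Step 4: Compare |C| = 2 to 8: satisfied.
The claimed |C| lies below the Hamming bound.


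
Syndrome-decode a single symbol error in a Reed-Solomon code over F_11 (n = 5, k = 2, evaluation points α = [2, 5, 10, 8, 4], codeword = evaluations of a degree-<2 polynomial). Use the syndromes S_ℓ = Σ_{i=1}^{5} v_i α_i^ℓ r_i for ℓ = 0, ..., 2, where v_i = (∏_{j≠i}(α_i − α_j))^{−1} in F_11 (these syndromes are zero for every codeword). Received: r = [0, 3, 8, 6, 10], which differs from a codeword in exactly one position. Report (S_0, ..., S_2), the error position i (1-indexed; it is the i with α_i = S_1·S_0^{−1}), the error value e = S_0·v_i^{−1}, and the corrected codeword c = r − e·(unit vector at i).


S = (9, 3, 1), error at position 5, error magnitude e = 8, c = [0, 3, 8, 6, 2].

Step 1: column multipliers v_i = (∏_{j≠i}(α_i − α_j))^{−1} mod 11.
  i = 1 (α = 2): (2−5)(2−10)(2−8)(2−4) = (−3)·(−8)·(−6)·(−2) = 288 ≡ 2, so v_1 = 2^{−1} = 6 (mod 11).
  i = 2 (α = 5): (5−2)(5−10)(5−8)(5−4) = 3·(−5)·(−3)·1 = 45 ≡ 1, so v_2 = 1^{−1} = 1 (mod 11).
  i = 3 (α = 10): (10−2)(10−5)(10−8)(10−4) = 8·5·2·6 = 480 ≡ 7, so v_3 = 7^{−1} = 8 (mod 11).
  i = 4 (α = 8): (8−2)(8−5)(8−10)(8−4) = 6·3·(−2)·4 = −144 ≡ 10, so v_4 = 10^{−1} = 10 (mod 11).
  i = 5 (α = 4): (4−2)(4−5)(4−10)(4−8) = 2·(−1)·(−6)·(−4) = −48 ≡ 7, so v_5 = 7^{−1} = 8 (mod 11).
  v = [6, 1, 8, 10, 8].
Step 2: syndromes of r = [0, 3, 8, 6, 10] (all sums mod 11).
  S_0 = Σ v_i r_i = 6·0 + 1·3 + 8·8 + 10·6 + 8·10 = 207 ≡ 9.
  S_1 = Σ v_i α_i r_i = 6·2·0 + 1·5·3 + 8·10·8 + 10·8·6 + 8·4·10 = 1455 ≡ 3.
  α_i^2 mod 11 = [4, 3, 1, 9, 5].
  S_2 = Σ v_i α_i^2 r_i = 6·4·0 + 1·3·3 + 8·1·8 + 10·9·6 + 8·5·10 = 1013 ≡ 1.
  S = (9, 3, 1) ≠ 0, so r is not a codeword (an error is present).
Step 3: locate the error. For a single error e at position i, S_ℓ = v_i·e·α_i^ℓ, so α_err = S_1/S_0.
  S_0^{−1} = 9^{−1} = 5 (mod 11), so α_err = 3·5 = 15 ≡ 4 = α_5. Error position i = 5.
  Consistency check: S_2/S_1 = 1·4 = 4 ≡ 4 = α_err ✓ (single-error assumption holds).
Step 4: error magnitude e = S_0/v_5 = S_0·∏_{j≠5}(α_5 − α_j) = 9·7 = 63 ≡ 8 (mod 11).
Step 5: correct position 5: c_5 = r_5 − e = 10 − 8 ≡ 2 (mod 11). Hence c = [0, 3, 8, 6, 2].
  Check: interpolating c through the α_i gives m(x) = 9 + 1·x (degree < 2) with m(α_i) = c_i for every i, so c is indeed a codeword.


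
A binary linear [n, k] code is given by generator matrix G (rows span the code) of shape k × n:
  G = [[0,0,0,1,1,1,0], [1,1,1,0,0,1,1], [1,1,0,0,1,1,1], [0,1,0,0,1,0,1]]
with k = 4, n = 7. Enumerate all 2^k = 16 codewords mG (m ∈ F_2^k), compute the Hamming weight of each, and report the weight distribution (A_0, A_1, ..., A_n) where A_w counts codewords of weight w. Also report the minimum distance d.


Weight distribution: A_0 = 1, A_2 = 2, A_3 = 6, A_4 = 3, A_5 = 2, A_6 = 2. Minimum distance d = 2.

Enumerate all 2^4 = 16 messages m ∈ F_2^4.
For each, compute codeword c = mG in F_2^7, then tally its weight.
  m = 0000 → c = 0000000, weight = 0.
  m = 1000 → c = 0001110, weight = 3.
  m = 0100 → c = 1110011, weight = 5.
  m = 1100 → c = 1111101, weight = 6.
  m = 0010 → c = 1100111, weight = 5.
  m = 1010 → c = 1101001, weight = 4.
  m = 0110 → c = 0010100, weight = 2.
  m = 1110 → c = 0011010, weight = 3.
  m = 0001 → c = 0100101, weight = 3.
  m = 1001 → c = 0101011, weight = 4.
  m = 0101 → c = 1010110, weight = 4.
  m = 1101 → c = 1011000, weight = 3.
  m = 0011 → c = 1000010, weight = 2.
  m = 1011 → c = 1001100, weight = 3.
  m = 0111 → c = 0110001, weight = 3.
  m = 1111 → c = 0111111, weight = 6.
Tally weights:
  weight 0: 1 codewords.
  weight 2: 2 codewords.
  weight 3: 6 codewords.
  weight 4: 3 codewords.
  weight 5: 2 codewords.
  weight 6: 2 codewords.
Minimum distance d = smallest w > 0 with A_w > 0 = 2.
Sanity: Σ A_w = 16 = 2^4 = 16 ✓.


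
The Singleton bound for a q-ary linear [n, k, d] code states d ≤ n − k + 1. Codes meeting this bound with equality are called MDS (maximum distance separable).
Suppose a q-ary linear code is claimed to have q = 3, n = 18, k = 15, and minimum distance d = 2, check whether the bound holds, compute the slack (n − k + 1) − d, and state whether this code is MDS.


Singleton RHS = n − k + 1 = 4, slack = 2, bound satisfied, not MDS.

Singleton bound: d ≤ n − k + 1.
Here n = 18, k = 15, so n − k + 1 = 4.
Given d = 2, check d ≤ 4: YES.
Slack = (n − k + 1) − d = 2.
The code is NOT MDS (slack = 2 > 0).
Description: the claimed parameters are [18, 15, 2]_3; such a code would be non-MDS.


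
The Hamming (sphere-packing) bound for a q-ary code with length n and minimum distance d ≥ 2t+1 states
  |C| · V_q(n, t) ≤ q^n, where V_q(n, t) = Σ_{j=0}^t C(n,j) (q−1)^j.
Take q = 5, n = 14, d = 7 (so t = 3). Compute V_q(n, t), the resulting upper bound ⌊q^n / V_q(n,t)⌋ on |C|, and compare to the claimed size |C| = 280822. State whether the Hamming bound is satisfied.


V_q(n, t) = 24809, q^n = 6103515625, Hamming bound = 246020, |C| = 280822 > bound (violated).

Step 1: Compute V_q(n, t) = Σ_{j=0}^3 C(n, j) (q−1)^j.
  j = 0: C(14,0)·(4)^0 = 1·1 = 1.
  j = 1: C(14,1)·(4)^1 = 14·4 = 56.
  j = 2: C(14,2)·(4)^2 = 91·16 = 1456.
  j = 3: C(14,3)·(4)^3 = 364·64 = 23296.
  V_q(n, t) = 1 + 56 + 1456 + 23296 = 24809.
Step 2: q^n = 5^14 = 6103515625.
Step 3: Hamming bound ⌊q^n / V_q(n,t)⌋ = ⌊6103515625/24809⌋ = 246020.
Step 4: Compare |C| = 280822 to 246020: violated.
The claimed |C| lies above the Hamming bound, so no 5-ary code of length 14 with d ≥ 7 can have 280822 codewords.


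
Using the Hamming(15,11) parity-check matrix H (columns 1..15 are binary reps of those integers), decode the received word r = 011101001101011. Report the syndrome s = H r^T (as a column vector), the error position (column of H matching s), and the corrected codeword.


s = (1, 1, 0, 1)^T, error position = 13, corrected codeword c = 011101001101111

Compute s = H r^T mod 2 one row at a time:
  s_1 = 0 + 1 + 1 + 0 + 1 + 0 + 1 + 1 = 5 ≡ 1 (mod 2).
  s_2 = 1 + 0 + 1 + 0 + 1 + 0 + 1 + 1 = 5 ≡ 1 (mod 2).
  s_3 = 1 + 1 + 1 + 0 + 1 + 0 + 1 + 1 = 6 ≡ 0 (mod 2).
  s_4 = 0 + 1 + 0 + 0 + 1 + 0 + 0 + 1 = 3 ≡ 1 (mod 2).
s = (1, 1, 0, 1)^T — this equals column 13 of H (binary 1101), so error is at position 13.
Correct: flip bit 13 of r = 011101001101011 to get c = 011101001101111.


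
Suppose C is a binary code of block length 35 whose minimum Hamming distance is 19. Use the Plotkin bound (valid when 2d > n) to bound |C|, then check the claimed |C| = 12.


Plotkin bound M ≤ 12; given |C| = 12 ≤ bound (satisfied).

Check applicability: 2d = 38, n = 35.
2d − n = 3 > 0, so Plotkin applies.
Compute d/(2d−n) = 19/3 ≈ 6.3333.
⌊d/(2d−n)⌋ = 6.
Plotkin bound: M ≤ 2·6 = 12.
Given |C| = 12, check: satisfied.
This |C| is at the Plotkin bound.


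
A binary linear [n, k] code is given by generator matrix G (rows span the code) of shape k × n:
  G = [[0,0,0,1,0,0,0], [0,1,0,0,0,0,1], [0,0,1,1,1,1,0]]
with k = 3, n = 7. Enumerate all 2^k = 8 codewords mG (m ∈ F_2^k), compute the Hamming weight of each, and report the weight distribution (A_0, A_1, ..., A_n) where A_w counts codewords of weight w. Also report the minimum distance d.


Weight distribution: A_0 = 1, A_1 = 1, A_2 = 1, A_3 = 2, A_4 = 1, A_5 = 1, A_6 = 1. Minimum distance d = 1.

Enumerate all 2^3 = 8 messages m ∈ F_2^3.
For each, compute codeword c = mG in F_2^7, then tally its weight.
  m = 000 → c = 0000000, weight = 0.
  m = 100 → c = 0001000, weight = 1.
  m = 010 → c = 0100001, weight = 2.
  m = 110 → c = 0101001, weight = 3.
  m = 001 → c = 0011110, weight = 4.
  m = 101 → c = 0010110, weight = 3.
  m = 011 → c = 0111111, weight = 6.
  m = 111 → c = 0110111, weight = 5.
Tally weights:
  weight 0: 1 codewords.
  weight 1: 1 codewords.
  weight 2: 1 codewords.
  weight 3: 2 codewords.
  weight 4: 1 codewords.
  weight 5: 1 codewords.
  weight 6: 1 codewords.
Minimum distance d = smallest w > 0 with A_w > 0 = 1.
Sanity: Σ A_w = 8 = 2^3 = 8 ✓.


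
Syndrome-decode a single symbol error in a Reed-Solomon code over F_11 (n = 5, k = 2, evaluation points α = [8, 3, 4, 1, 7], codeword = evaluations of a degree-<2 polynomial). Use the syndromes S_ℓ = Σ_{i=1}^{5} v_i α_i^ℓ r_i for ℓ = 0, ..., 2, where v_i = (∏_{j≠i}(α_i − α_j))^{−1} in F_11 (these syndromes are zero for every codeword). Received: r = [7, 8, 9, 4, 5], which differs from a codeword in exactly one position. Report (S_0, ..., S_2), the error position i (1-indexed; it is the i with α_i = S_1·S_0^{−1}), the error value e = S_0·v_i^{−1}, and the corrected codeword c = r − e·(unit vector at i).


S = (7, 6, 2), error at position 3, error magnitude e = 10, c = [7, 8, 10, 4, 5].

Step 1: column multipliers v_i = (∏_{j≠i}(α_i − α_j))^{−1} mod 11.
  i = 1 (α = 8): (8−3)(8−4)(8−1)(8−7) = 5·4·7·1 = 140 ≡ 8, so v_1 = 8^{−1} = 7 (mod 11).
  i = 2 (α = 3): (3−8)(3−4)(3−1)(3−7) = (−5)·(−1)·2·(−4) = −40 ≡ 4, so v_2 = 4^{−1} = 3 (mod 11).
  i = 3 (α = 4): (4−8)(4−3)(4−1)(4−7) = (−4)·1·3·(−3) = 36 ≡ 3, so v_3 = 3^{−1} = 4 (mod 11).
  i = 4 (α = 1): (1−8)(1−3)(1−4)(1−7) = (−7)·(−2)·(−3)·(−6) = 252 ≡ 10, so v_4 = 10^{−1} = 10 (mod 11).
  i = 5 (α = 7): (7−8)(7−3)(7−4)(7−1) = (−1)·4·3·6 = −72 ≡ 5, so v_5 = 5^{−1} = 9 (mod 11).
  v = [7, 3, 4, 10, 9].
Step 2: syndromes of r = [7, 8, 9, 4, 5] (all sums mod 11).
  S_0 = Σ v_i r_i = 7·7 + 3·8 + 4·9 + 10·4 + 9·5 = 194 ≡ 7.
  S_1 = Σ v_i α_i r_i = 7·8·7 + 3·3·8 + 4·4·9 + 10·1·4 + 9·7·5 = 963 ≡ 6.
  α_i^2 mod 11 = [9, 9, 5, 1, 5].
  S_2 = Σ v_i α_i^2 r_i = 7·9·7 + 3·9·8 + 4·5·9 + 10·1·4 + 9·5·5 = 1102 ≡ 2.
  S = (7, 6, 2) ≠ 0, so r is not a codeword (an error is present).
Step 3: locate the error. For a single error e at position i, S_ℓ = v_i·e·α_i^ℓ, so α_err = S_1/S_0.
  S_0^{−1} = 7^{−1} = 8 (mod 11), so α_err = 6·8 = 48 ≡ 4 = α_3. Error position i = 3.
  Consistency check: S_2/S_1 = 2·2 = 4 ≡ 4 = α_err ✓ (single-error assumption holds).
Step 4: error magnitude e = S_0/v_3 = S_0·∏_{j≠3}(α_3 − α_j) = 7·3 = 21 ≡ 10 (mod 11).
Step 5: correct position 3: c_3 = r_3 − e = 9 − 10 ≡ 10 (mod 11). Hence c = [7, 8, 10, 4, 5].
  Check: interpolating c through the α_i gives m(x) = 2 + 2·x (degree < 2) with m(α_i) = c_i for every i, so c is indeed a codeword.


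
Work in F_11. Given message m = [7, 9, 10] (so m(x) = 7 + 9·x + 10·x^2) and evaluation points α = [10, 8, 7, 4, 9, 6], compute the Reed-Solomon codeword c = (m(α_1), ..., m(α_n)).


c = [8, 4, 10, 5, 7, 3]

Message polynomial: m(x) = 7 + 9·x + 10·x^2 (mod 11).
For each evaluation point α_i, compute m(α_i) mod 11:
  α_1 = 10: Horner steps 10 → 10 → 8, so m(10) = 8.
  α_2 = 8: Horner steps 10 → 1 → 4, so m(8) = 4.
  α_3 = 7: Horner steps 10 → 2 → 10, so m(7) = 10.
  α_4 = 4: Horner steps 10 → 5 → 5, so m(4) = 5.
  α_5 = 9: Horner steps 10 → 0 → 7, so m(9) = 7.
  α_6 = 6: Horner steps 10 → 3 → 3, so m(6) = 3.
Codeword c = [8, 4, 10, 5, 7, 3] ∈ F_11^6.


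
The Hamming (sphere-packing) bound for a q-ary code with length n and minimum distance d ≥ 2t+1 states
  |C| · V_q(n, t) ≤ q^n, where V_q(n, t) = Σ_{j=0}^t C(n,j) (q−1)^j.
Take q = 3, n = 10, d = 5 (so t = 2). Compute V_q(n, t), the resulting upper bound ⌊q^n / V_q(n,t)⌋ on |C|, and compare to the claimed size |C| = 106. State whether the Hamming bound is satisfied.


V_q(n, t) = 201, q^n = 59049, Hamming bound = 293, |C| = 106 ≤ bound (satisfied).

Step 1: Compute V_q(n, t) = Σ_{j=0}^2 C(n, j) (q−1)^j.
  j = 0: C(10,0)·(2)^0 = 1·1 = 1.
  j = 1: C(10,1)·(2)^1 = 10·2 = 20.
  j = 2: C(10,2)·(2)^2 = 45·4 = 180.
  V_q(n, t) = 1 + 20 + 180 = 201.
Step 2: q^n = 3^10 = 59049.
Step 3: Hamming bound ⌊q^n / V_q(n,t)⌋ = ⌊59049/201⌋ = 293.
Step 4: Compare |C| = 106 to 293: satisfied.
The claimed |C| lies below the Hamming bound.


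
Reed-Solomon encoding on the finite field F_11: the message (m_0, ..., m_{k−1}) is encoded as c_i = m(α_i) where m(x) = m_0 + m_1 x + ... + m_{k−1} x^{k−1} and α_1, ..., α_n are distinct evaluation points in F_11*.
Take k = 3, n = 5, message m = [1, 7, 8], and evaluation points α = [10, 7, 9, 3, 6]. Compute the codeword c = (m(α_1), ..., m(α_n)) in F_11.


c = [2, 2, 8, 6, 1]

Message polynomial: m(x) = 1 + 7·x + 8·x^2 (mod 11).
For each evaluation point α_i, compute m(α_i) mod 11:
  α_1 = 10: Horner steps 8 → 10 → 2, so m(10) = 2.
  α_2 = 7: Horner steps 8 → 8 → 2, so m(7) = 2.
  α_3 = 9: Horner steps 8 → 2 → 8, so m(9) = 8.
  α_4 = 3: Horner steps 8 → 9 → 6, so m(3) = 6.
  α_5 = 6: Horner steps 8 → 0 → 1, so m(6) = 1.
Codeword c = [2, 2, 8, 6, 1] ∈ F_11^5.


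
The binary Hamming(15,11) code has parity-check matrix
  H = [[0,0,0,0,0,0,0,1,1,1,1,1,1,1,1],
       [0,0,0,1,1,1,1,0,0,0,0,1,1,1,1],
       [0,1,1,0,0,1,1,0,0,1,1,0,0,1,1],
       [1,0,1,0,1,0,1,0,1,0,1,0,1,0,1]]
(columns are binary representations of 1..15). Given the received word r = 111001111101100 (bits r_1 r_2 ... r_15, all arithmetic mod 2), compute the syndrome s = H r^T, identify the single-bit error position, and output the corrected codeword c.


s = (1, 0, 1, 1)^T, error position = 11, corrected codeword c = 111001111111100

Compute s = H r^T mod 2 one row at a time:
  s_1 = 1 + 1 + 1 + 0 + 1 + 1 + 0 + 0 = 5 ≡ 1 (mod 2).
  s_2 = 0 + 0 + 1 + 1 + 1 + 1 + 0 + 0 = 4 ≡ 0 (mod 2).
  s_3 = 1 + 1 + 1 + 1 + 1 + 0 + 0 + 0 = 5 ≡ 1 (mod 2).
  s_4 = 1 + 1 + 0 + 1 + 1 + 0 + 1 + 0 = 5 ≡ 1 (mod 2).
s = (1, 0, 1, 1)^T — this equals column 11 of H (binary 1011), so error is at position 11.
Correct: flip bit 11 of r = 111001111101100 to get c = 111001111111100.


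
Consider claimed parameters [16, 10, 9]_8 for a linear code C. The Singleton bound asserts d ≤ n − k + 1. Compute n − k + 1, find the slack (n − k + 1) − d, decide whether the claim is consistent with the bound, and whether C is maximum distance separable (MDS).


Singleton RHS = n − k + 1 = 7, slack = -2, bound violated (no such code; not MDS).

Singleton bound: d ≤ n − k + 1.
Here n = 16, k = 10, so n − k + 1 = 7.
Given d = 9, check d ≤ 7: NO.
Slack = (n − k + 1) − d = -2.
The slack is negative: d = 9 exceeds n − k + 1 = 7 by 2, so the Singleton bound is violated and no linear [16, 10, 9]_8 code can exist. In particular it is not MDS (MDS requires d = n − k + 1 exactly).
Description: the claimed parameters are [16, 10, 9]_8; such a code would be impossible (violates the Singleton bound).


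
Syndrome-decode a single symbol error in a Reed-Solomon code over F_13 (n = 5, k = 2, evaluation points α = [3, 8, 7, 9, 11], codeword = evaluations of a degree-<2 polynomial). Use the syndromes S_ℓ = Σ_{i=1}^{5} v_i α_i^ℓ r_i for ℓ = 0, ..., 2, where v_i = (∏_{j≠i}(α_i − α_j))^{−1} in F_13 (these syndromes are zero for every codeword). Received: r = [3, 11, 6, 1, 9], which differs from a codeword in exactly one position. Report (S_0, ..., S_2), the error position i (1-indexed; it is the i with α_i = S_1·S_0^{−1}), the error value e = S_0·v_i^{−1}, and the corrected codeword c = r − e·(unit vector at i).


S = (7, 4, 6), error at position 2, error magnitude e = 1, c = [3, 10, 6, 1, 9].

Step 1: column multipliers v_i = (∏_{j≠i}(α_i − α_j))^{−1} mod 13.
  i = 1 (α = 3): (3−8)(3−7)(3−9)(3−11) = (−5)·(−4)·(−6)·(−8) = 960 ≡ 11, so v_1 = 11^{−1} = 6 (mod 13).
  i = 2 (α = 8): (8−3)(8−7)(8−9)(8−11) = 5·1·(−1)·(−3) = 15 ≡ 2, so v_2 = 2^{−1} = 7 (mod 13).
  i = 3 (α = 7): (7−3)(7−8)(7−9)(7−11) = 4·(−1)·(−2)·(−4) = −32 ≡ 7, so v_3 = 7^{−1} = 2 (mod 13).
  i = 4 (α = 9): (9−3)(9−8)(9−7)(9−11) = 6·1·2·(−2) = −24 ≡ 2, so v_4 = 2^{−1} = 7 (mod 13).
  i = 5 (α = 11): (11−3)(11−8)(11−7)(11−9) = 8·3·4·2 = 192 ≡ 10, so v_5 = 10^{−1} = 4 (mod 13).
  v = [6, 7, 2, 7, 4].
Step 2: syndromes of r = [3, 11, 6, 1, 9] (all sums mod 13).
  S_0 = Σ v_i r_i = 6·3 + 7·11 + 2·6 + 7·1 + 4·9 = 150 ≡ 7.
  S_1 = Σ v_i α_i r_i = 6·3·3 + 7·8·11 + 2·7·6 + 7·9·1 + 4·11·9 = 1213 ≡ 4.
  α_i^2 mod 13 = [9, 12, 10, 3, 4].
  S_2 = Σ v_i α_i^2 r_i = 6·9·3 + 7·12·11 + 2·10·6 + 7·3·1 + 4·4·9 = 1371 ≡ 6.
  S = (7, 4, 6) ≠ 0, so r is not a codeword (an error is present).
Step 3: locate the error. For a single error e at position i, S_ℓ = v_i·e·α_i^ℓ, so α_err = S_1/S_0.
  S_0^{−1} = 7^{−1} = 2 (mod 13), so α_err = 4·2 = 8 ≡ 8 = α_2. Error position i = 2.
  Consistency check: S_2/S_1 = 6·10 = 60 ≡ 8 = α_err ✓ (single-error assumption holds).
Step 4: error magnitude e = S_0/v_2 = S_0·∏_{j≠2}(α_2 − α_j) = 7·2 = 14 ≡ 1 (mod 13).
Step 5: correct position 2: c_2 = r_2 − e = 11 − 1 ≡ 10 (mod 13). Hence c = [3, 10, 6, 1, 9].
  Check: interpolating c through the α_i gives m(x) = 4 + 4·x (degree < 2) with m(α_i) = c_i for every i, so c is indeed a codeword.


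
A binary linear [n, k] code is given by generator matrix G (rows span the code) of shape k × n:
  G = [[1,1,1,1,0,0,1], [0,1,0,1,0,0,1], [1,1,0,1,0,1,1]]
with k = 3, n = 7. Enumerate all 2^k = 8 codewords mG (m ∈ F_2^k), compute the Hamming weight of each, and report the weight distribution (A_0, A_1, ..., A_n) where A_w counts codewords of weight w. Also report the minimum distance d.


Weight distribution: A_0 = 1, A_2 = 3, A_3 = 1, A_5 = 3. Minimum distance d = 2.

Enumerate all 2^3 = 8 messages m ∈ F_2^3.
For each, compute codeword c = mG in F_2^7, then tally its weight.
  m = 000 → c = 0000000, weight = 0.
  m = 100 → c = 1111001, weight = 5.
  m = 010 → c = 0101001, weight = 3.
  m = 110 → c = 1010000, weight = 2.
  m = 001 → c = 1101011, weight = 5.
  m = 101 → c = 0010010, weight = 2.
  m = 011 → c = 1000010, weight = 2.
  m = 111 → c = 0111011, weight = 5.
Tally weights:
  weight 0: 1 codewords.
  weight 2: 3 codewords.
  weight 3: 1 codewords.
  weight 5: 3 codewords.
Minimum distance d = smallest w > 0 with A_w > 0 = 2.
Sanity: Σ A_w = 8 = 2^3 = 8 ✓.


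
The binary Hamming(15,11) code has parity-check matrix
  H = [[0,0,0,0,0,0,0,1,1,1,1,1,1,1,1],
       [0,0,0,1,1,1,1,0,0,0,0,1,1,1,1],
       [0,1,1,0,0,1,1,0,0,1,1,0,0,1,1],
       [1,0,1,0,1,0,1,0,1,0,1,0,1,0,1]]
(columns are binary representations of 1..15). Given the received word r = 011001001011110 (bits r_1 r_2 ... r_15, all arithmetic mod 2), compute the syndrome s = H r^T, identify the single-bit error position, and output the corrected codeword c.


s = (1, 0, 1, 0)^T, error position = 10, corrected codeword c = 011001001111110

Compute s = H r^T mod 2 one row at a time:
  s_1 = 0 + 1 + 0 + 1 + 1 + 1 + 1 + 0 = 5 ≡ 1 (mod 2).
  s_2 = 0 + 0 + 1 + 0 + 1 + 1 + 1 + 0 = 4 ≡ 0 (mod 2).
  s_3 = 1 + 1 + 1 + 0 + 0 + 1 + 1 + 0 = 5 ≡ 1 (mod 2).
  s_4 = 0 + 1 + 0 + 0 + 1 + 1 + 1 + 0 = 4 ≡ 0 (mod 2).
s = (1, 0, 1, 0)^T — this equals column 10 of H (binary 1010), so error is at position 10.
Correct: flip bit 10 of r = 011001001011110 to get c = 011001001111110.


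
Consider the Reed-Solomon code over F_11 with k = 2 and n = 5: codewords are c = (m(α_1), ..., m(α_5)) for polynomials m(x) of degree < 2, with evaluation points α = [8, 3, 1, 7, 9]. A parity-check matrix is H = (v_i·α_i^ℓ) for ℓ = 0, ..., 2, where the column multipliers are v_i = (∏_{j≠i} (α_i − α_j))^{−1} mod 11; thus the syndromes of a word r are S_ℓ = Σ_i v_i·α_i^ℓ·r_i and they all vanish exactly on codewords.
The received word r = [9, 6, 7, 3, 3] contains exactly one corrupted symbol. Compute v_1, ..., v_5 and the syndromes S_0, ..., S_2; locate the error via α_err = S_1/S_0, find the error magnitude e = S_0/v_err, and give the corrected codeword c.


S = (8, 1, 7), error at position 4, error magnitude e = 10, c = [9, 6, 7, 4, 3].

Step 1: column multipliers v_i = (∏_{j≠i}(α_i − α_j))^{−1} mod 11.
  i = 1 (α = 8): (8−3)(8−1)(8−7)(8−9) = 5·7·1·(−1) = −35 ≡ 9, so v_1 = 9^{−1} = 5 (mod 11).
  i = 2 (α = 3): (3−8)(3−1)(3−7)(3−9) = (−5)·2·(−4)·(−6) = −240 ≡ 2, so v_2 = 2^{−1} = 6 (mod 11).
  i = 3 (α = 1): (1−8)(1−3)(1−7)(1−9) = (−7)·(−2)·(−6)·(−8) = 672 ≡ 1, so v_3 = 1^{−1} = 1 (mod 11).
  i = 4 (α = 7): (7−8)(7−3)(7−1)(7−9) = (−1)·4·6·(−2) = 48 ≡ 4, so v_4 = 4^{−1} = 3 (mod 11).
  i = 5 (α = 9): (9−8)(9−3)(9−1)(9−7) = 1·6·8·2 = 96 ≡ 8, so v_5 = 8^{−1} = 7 (mod 11).
  v = [5, 6, 1, 3, 7].
Step 2: syndromes of r = [9, 6, 7, 3, 3] (all sums mod 11).
  S_0 = Σ v_i r_i = 5·9 + 6·6 + 1·7 + 3·3 + 7·3 = 118 ≡ 8.
  S_1 = Σ v_i α_i r_i = 5·8·9 + 6·3·6 + 1·1·7 + 3·7·3 + 7·9·3 = 727 ≡ 1.
  α_i^2 mod 11 = [9, 9, 1, 5, 4].
  S_2 = Σ v_i α_i^2 r_i = 5·9·9 + 6·9·6 + 1·1·7 + 3·5·3 + 7·4·3 = 865 ≡ 7.
  S = (8, 1, 7) ≠ 0, so r is not a codeword (an error is present).
Step 3: locate the error. For a single error e at position i, S_ℓ = v_i·e·α_i^ℓ, so α_err = S_1/S_0.
  S_0^{−1} = 8^{−1} = 7 (mod 11), so α_err = 1·7 = 7 ≡ 7 = α_4. Error position i = 4.
  Consistency check: S_2/S_1 = 7·1 = 7 ≡ 7 = α_err ✓ (single-error assumption holds).
Step 4: error magnitude e = S_0/v_4 = S_0·∏_{j≠4}(α_4 − α_j) = 8·4 = 32 ≡ 10 (mod 11).
Step 5: correct position 4: c_4 = r_4 − e = 3 − 10 ≡ 4 (mod 11). Hence c = [9, 6, 7, 4, 3].
  Check: interpolating c through the α_i gives m(x) = 2 + 5·x (degree < 2) with m(α_i) = c_i for every i, so c is indeed a codeword.


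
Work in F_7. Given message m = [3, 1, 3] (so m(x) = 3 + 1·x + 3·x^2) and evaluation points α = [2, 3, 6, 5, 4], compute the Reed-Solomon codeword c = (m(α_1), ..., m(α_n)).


c = [3, 5, 5, 6, 6]

Message polynomial: m(x) = 3 + 1·x + 3·x^2 (mod 7).
For each evaluation point α_i, compute m(α_i) mod 7:
  α_1 = 2: Horner steps 3 → 0 → 3, so m(2) = 3.
  α_2 = 3: Horner steps 3 → 3 → 5, so m(3) = 5.
  α_3 = 6: Horner steps 3 → 5 → 5, so m(6) = 5.
  α_4 = 5: Horner steps 3 → 2 → 6, so m(5) = 6.
  α_5 = 4: Horner steps 3 → 6 → 6, so m(4) = 6.
Codeword c = [3, 5, 5, 6, 6] ∈ F_7^5.


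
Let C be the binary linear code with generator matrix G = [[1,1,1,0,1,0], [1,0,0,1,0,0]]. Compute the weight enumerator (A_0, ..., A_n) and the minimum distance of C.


Weight distribution: A_0 = 1, A_2 = 1, A_4 = 2. Minimum distance d = 2.

Enumerate all 2^2 = 4 messages m ∈ F_2^2.
For each, compute codeword c = mG in F_2^6, then tally its weight.
  m = 00 → c = 000000, weight = 0.
  m = 10 → c = 111010, weight = 4.
  m = 01 → c = 100100, weight = 2.
  m = 11 → c = 011110, weight = 4.
Tally weights:
  weight 0: 1 codewords.
  weight 2: 1 codewords.
  weight 4: 2 codewords.
Minimum distance d = smallest w > 0 with A_w > 0 = 2.
Sanity: Σ A_w = 4 = 2^2 = 4 ✓.


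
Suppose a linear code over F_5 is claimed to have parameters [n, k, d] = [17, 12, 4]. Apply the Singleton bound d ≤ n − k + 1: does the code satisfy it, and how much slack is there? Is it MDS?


Singleton RHS = n − k + 1 = 6, slack = 2, bound satisfied, not MDS.

Singleton bound: d ≤ n − k + 1.
Here n = 17, k = 12, so n − k + 1 = 6.
Given d = 4, check d ≤ 6: YES.
Slack = (n − k + 1) − d = 2.
The code is NOT MDS (slack = 2 > 0).
Description: the claimed parameters are [17, 12, 4]_5; such a code would be non-MDS.


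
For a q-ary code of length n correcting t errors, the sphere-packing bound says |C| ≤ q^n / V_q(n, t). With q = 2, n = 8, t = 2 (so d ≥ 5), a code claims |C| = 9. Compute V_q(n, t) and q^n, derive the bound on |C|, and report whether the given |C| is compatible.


V_q(n, t) = 37, q^n = 256, Hamming bound = 6, |C| = 9 > bound (violated).

Step 1: Compute V_q(n, t) = Σ_{j=0}^2 C(n, j) (q−1)^j.
  j = 0: C(8,0)·(1)^0 = 1·1 = 1.
  j = 1: C(8,1)·(1)^1 = 8·1 = 8.
  j = 2: C(8,2)·(1)^2 = 28·1 = 28.
  V_q(n, t) = 1 + 8 + 28 = 37.
Step 2: q^n = 2^8 = 256.
Step 3: Hamming bound ⌊q^n / V_q(n,t)⌋ = ⌊256/37⌋ = 6.
Step 4: Compare |C| = 9 to 6: violated.
The claimed |C| lies above the Hamming bound, so no 2-ary code of length 8 with d ≥ 5 can have 9 codewords.


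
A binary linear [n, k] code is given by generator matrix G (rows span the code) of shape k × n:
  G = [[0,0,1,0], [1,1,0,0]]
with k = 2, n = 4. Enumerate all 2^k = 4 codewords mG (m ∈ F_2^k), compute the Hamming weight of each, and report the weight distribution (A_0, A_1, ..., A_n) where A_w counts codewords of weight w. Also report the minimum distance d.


Weight distribution: A_0 = 1, A_1 = 1, A_2 = 1, A_3 = 1. Minimum distance d = 1.

Enumerate all 2^2 = 4 messages m ∈ F_2^2.
For each, compute codeword c = mG in F_2^4, then tally its weight.
  m = 00 → c = 0000, weight = 0.
  m = 10 → c = 0010, weight = 1.
  m = 01 → c = 1100, weight = 2.
  m = 11 → c = 1110, weight = 3.
Tally weights:
  weight 0: 1 codewords.
  weight 1: 1 codewords.
  weight 2: 1 codewords.
  weight 3: 1 codewords.
Minimum distance d = smallest w > 0 with A_w > 0 = 1.
Sanity: Σ A_w = 4 = 2^2 = 4 ✓.


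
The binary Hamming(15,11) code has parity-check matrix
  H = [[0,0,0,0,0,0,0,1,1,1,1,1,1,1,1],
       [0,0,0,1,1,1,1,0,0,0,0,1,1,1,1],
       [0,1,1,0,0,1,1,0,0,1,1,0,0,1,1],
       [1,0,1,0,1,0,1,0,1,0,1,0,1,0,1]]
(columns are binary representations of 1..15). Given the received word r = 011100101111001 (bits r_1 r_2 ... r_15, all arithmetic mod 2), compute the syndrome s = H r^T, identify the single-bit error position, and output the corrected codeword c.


s = (1, 0, 0, 1)^T, error position = 9, corrected codeword c = 011100100111001

Compute s = H r^T mod 2 one row at a time:
  s_1 = 0 + 1 + 1 + 1 + 1 + 0 + 0 + 1 = 5 ≡ 1 (mod 2).
  s_2 = 1 + 0 + 0 + 1 + 1 + 0 + 0 + 1 = 4 ≡ 0 (mod 2).
  s_3 = 1 + 1 + 0 + 1 + 1 + 1 + 0 + 1 = 6 ≡ 0 (mod 2).
  s_4 = 0 + 1 + 0 + 1 + 1 + 1 + 0 + 1 = 5 ≡ 1 (mod 2).
s = (1, 0, 0, 1)^T — this equals column 9 of H (binary 1001), so error is at position 9.
Correct: flip bit 9 of r = 011100101111001 to get c = 011100100111001.


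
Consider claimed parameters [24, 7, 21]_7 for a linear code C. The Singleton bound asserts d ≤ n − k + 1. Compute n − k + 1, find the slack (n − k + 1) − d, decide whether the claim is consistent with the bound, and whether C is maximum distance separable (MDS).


Singleton RHS = n − k + 1 = 18, slack = -3, bound violated (no such code; not MDS).

Singleton bound: d ≤ n − k + 1.
Here n = 24, k = 7, so n − k + 1 = 18.
Given d = 21, check d ≤ 18: NO.
Slack = (n − k + 1) − d = -3.
The slack is negative: d = 21 exceeds n − k + 1 = 18 by 3, so the Singleton bound is violated and no linear [24, 7, 21]_7 code can exist. In particular it is not MDS (MDS requires d = n − k + 1 exactly).
Description: the claimed parameters are [24, 7, 21]_7; such a code would be impossible (violates the Singleton bound).


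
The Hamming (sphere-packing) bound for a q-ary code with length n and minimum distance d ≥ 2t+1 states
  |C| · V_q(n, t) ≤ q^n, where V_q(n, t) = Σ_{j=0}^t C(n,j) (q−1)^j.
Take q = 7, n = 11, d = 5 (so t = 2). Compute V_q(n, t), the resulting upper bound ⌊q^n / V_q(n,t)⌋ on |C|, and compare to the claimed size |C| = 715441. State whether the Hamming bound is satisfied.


V_q(n, t) = 2047, q^n = 1977326743, Hamming bound = 965963, |C| = 715441 ≤ bound (satisfied).

Step 1: Compute V_q(n, t) = Σ_{j=0}^2 C(n, j) (q−1)^j.
  j = 0: C(11,0)·(6)^0 = 1·1 = 1.
  j = 1: C(11,1)·(6)^1 = 11·6 = 66.
  j = 2: C(11,2)·(6)^2 = 55·36 = 1980.
  V_q(n, t) = 1 + 66 + 1980 = 2047.
Step 2: q^n = 7^11 = 1977326743.
Step 3: Hamming bound ⌊q^n / V_q(n,t)⌋ = ⌊1977326743/2047⌋ = 965963.
Step 4: Compare |C| = 715441 to 965963: satisfied.
The claimed |C| lies below the Hamming bound.


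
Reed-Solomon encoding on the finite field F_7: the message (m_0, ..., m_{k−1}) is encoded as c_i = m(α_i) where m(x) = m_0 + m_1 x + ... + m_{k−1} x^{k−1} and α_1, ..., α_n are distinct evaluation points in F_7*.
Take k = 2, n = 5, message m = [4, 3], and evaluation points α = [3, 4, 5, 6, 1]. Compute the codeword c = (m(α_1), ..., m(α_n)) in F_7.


c = [6, 2, 5, 1, 0]

Message polynomial: m(x) = 4 + 3·x (mod 7).
For each evaluation point α_i, compute m(α_i) mod 7:
  α_1 = 3: Horner steps 3 → 6, so m(3) = 6.
  α_2 = 4: Horner steps 3 → 2, so m(4) = 2.
  α_3 = 5: Horner steps 3 → 5, so m(5) = 5.
  α_4 = 6: Horner steps 3 → 1, so m(6) = 1.
  α_5 = 1: Horner steps 3 → 0, so m(1) = 0.
Codeword c = [6, 2, 5, 1, 0] ∈ F_7^5.


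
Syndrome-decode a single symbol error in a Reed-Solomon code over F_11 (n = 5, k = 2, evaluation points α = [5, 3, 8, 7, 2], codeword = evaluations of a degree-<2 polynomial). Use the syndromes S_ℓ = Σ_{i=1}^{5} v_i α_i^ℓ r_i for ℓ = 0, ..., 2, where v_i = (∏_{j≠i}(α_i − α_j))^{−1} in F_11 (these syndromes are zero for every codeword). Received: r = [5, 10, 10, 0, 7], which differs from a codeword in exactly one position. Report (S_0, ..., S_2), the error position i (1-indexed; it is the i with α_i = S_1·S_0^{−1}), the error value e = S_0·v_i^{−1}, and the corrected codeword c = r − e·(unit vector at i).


S = (9, 6, 4), error at position 3, error magnitude e = 7, c = [5, 10, 3, 0, 7].

Step 1: column multipliers v_i = (∏_{j≠i}(α_i − α_j))^{−1} mod 11.
  i = 1 (α = 5): (5−3)(5−8)(5−7)(5−2) = 2·(−3)·(−2)·3 = 36 ≡ 3, so v_1 = 3^{−1} = 4 (mod 11).
  i = 2 (α = 3): (3−5)(3−8)(3−7)(3−2) = (−2)·(−5)·(−4)·1 = −40 ≡ 4, so v_2 = 4^{−1} = 3 (mod 11).
  i = 3 (α = 8): (8−5)(8−3)(8−7)(8−2) = 3·5·1·6 = 90 ≡ 2, so v_3 = 2^{−1} = 6 (mod 11).
  i = 4 (α = 7): (7−5)(7−3)(7−8)(7−2) = 2·4·(−1)·5 = −40 ≡ 4, so v_4 = 4^{−1} = 3 (mod 11).
  i = 5 (α = 2): (2−5)(2−3)(2−8)(2−7) = (−3)·(−1)·(−6)·(−5) = 90 ≡ 2, so v_5 = 2^{−1} = 6 (mod 11).
  v = [4, 3, 6, 3, 6].
Step 2: syndromes of r = [5, 10, 10, 0, 7] (all sums mod 11).
  S_0 = Σ v_i r_i = 4·5 + 3·10 + 6·10 + 3·0 + 6·7 = 152 ≡ 9.
  S_1 = Σ v_i α_i r_i = 4·5·5 + 3·3·10 + 6·8·10 + 3·7·0 + 6·2·7 = 754 ≡ 6.
  α_i^2 mod 11 = [3, 9, 9, 5, 4].
  S_2 = Σ v_i α_i^2 r_i = 4·3·5 + 3·9·10 + 6·9·10 + 3·5·0 + 6·4·7 = 1038 ≡ 4.
  S = (9, 6, 4) ≠ 0, so r is not a codeword (an error is present).
Step 3: locate the error. For a single error e at position i, S_ℓ = v_i·e·α_i^ℓ, so α_err = S_1/S_0.
  S_0^{−1} = 9^{−1} = 5 (mod 11), so α_err = 6·5 = 30 ≡ 8 = α_3. Error position i = 3.
  Consistency check: S_2/S_1 = 4·2 = 8 ≡ 8 = α_err ✓ (single-error assumption holds).
Step 4: error magnitude e = S_0/v_3 = S_0·∏_{j≠3}(α_3 − α_j) = 9·2 = 18 ≡ 7 (mod 11).
Step 5: correct position 3: c_3 = r_3 − e = 10 − 7 ≡ 3 (mod 11). Hence c = [5, 10, 3, 0, 7].
  Check: interpolating c through the α_i gives m(x) = 1 + 3·x (degree < 2) with m(α_i) = c_i for every i, so c is indeed a codeword.
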